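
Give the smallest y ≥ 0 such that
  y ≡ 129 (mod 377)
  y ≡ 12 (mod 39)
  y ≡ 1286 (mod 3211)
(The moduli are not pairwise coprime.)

Combine the congruences pairwise.
gcd(377, 39) = 13 and 13 | (12 − 129), so the pair is consistent; merging gives y ≡ 129 (mod 1131), where 1131 = lcm(377, 39).
gcd(1131, 3211) = 13 and 13 | (1286 − 129), so the pair is consistent; merging gives y ≡ 81561 (mod 279357), where 279357 = lcm(1131, 3211).
The solution is unique modulo lcm(377, 39, 3211) = 279357.

81561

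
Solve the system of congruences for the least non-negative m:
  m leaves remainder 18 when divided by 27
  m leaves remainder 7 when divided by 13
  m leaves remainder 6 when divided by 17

3933

The moduli are pairwise coprime; N = 27·13·17 = 5967.
N/27 = 221; 221 ≡ 5 (mod 27); 5·11 ≡ 1, so inverse 11.
N/13 = 459; 459 ≡ 4 (mod 13); 4·10 ≡ 1, so inverse 10.
N/17 = 351; 351 ≡ 11 (mod 17); 11·14 ≡ 1, so inverse 14.
m ≡ 18·221·11 + 7·459·10 + 6·351·14 = 105372.
105372 mod 5967 = 3933.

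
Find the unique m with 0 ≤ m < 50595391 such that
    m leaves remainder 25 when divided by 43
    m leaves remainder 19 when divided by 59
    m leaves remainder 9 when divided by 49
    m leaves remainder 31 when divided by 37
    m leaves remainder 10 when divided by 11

3934611

The moduli are pairwise coprime; N = 43·59·49·37·11 = 50595391.
N/43 = 1176637; 1176637 ≡ 28 (mod 43); 28·20 ≡ 1, so inverse 20.
N/59 = 857549; 857549 ≡ 43 (mod 59); 43·11 ≡ 1, so inverse 11.
N/49 = 1032559; 1032559 ≡ 31 (mod 49); 31·19 ≡ 1, so inverse 19.
N/37 = 1367443; 1367443 ≡ 34 (mod 37); 34·12 ≡ 1, so inverse 12.
N/11 = 4599581; 4599581 ≡ 8 (mod 11); 8·7 ≡ 1, so inverse 7.
m ≡ 25·1176637·20 + 19·857549·11 + 9·1032559·19 + 31·1367443·12 + 10·4599581·7 = 1774773296.
1774773296 mod 50595391 = 3934611.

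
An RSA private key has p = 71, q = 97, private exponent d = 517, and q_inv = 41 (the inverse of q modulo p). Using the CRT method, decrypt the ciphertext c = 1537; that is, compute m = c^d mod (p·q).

d_p = d mod (p−1) = 517 mod 70 = 27; d_q = d mod (q−1) = 37.
m₁ = c^(d_p) mod p: c ≡ 46 (mod 71), and 46^27 mod 71 = 14.
m₂ = c^(d_q) mod q: c ≡ 82 (mod 97), and 82^37 mod 97 = 87.
h = q_inv·(m₁ − m₂) mod p = 41·(14 − 87) mod 71 = 60.
m = m₂ + h·q = 87 + 60·97 = 5907.

5907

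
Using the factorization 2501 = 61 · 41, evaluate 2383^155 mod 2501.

2000

Mod 61: 2383 ≡ 4; by Fermat, exponent reduces to 155 mod 60 = 35; 4^35 ≡ 48 (mod 61).
Mod 41: 2383 ≡ 5; by Fermat, exponent reduces to 155 mod 40 = 35; 5^35 ≡ 32 (mod 41).
Combine by CRT: x ≡ 48 (mod 61), x ≡ 32 (mod 41) ⇒ x ≡ 2000 (mod 2501).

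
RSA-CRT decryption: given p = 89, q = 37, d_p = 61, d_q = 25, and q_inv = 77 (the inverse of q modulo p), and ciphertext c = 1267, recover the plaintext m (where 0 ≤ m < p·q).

1829

m₁ = c^(d_p) mod p: c ≡ 21 (mod 89), and 21^61 mod 89 = 49.
m₂ = c^(d_q) mod q: c ≡ 9 (mod 37), and 9^25 mod 37 = 16.
h = q_inv·(m₁ − m₂) mod p = 77·(49 − 16) mod 89 = 49.
m = m₂ + h·q = 16 + 49·37 = 1829.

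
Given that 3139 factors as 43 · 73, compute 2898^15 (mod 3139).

Mod 43: 2898 ≡ 17; 17^15 ≡ 16 (mod 43).
Mod 73: 2898 ≡ 51; 51^15 ≡ 63 (mod 73).
Combine by CRT: x ≡ 16 (mod 43), x ≡ 63 (mod 73) ⇒ x ≡ 2983 (mod 3139).

2983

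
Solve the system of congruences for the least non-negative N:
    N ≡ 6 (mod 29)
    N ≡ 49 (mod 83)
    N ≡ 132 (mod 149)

From N ≡ 6 (mod 29) write N = 6 + 29t. Substituting into N ≡ 49 (mod 83) gives 29t ≡ 43 (mod 83), and since 29⁻¹ ≡ 63 (mod 83), t ≡ 53. Hence N ≡ 6 + 29·53 = 1543 (mod 2407).
From N ≡ 1543 (mod 2407) write N = 1543 + 2407t. Substituting into N ≡ 132 (mod 149) gives 2407t ≡ 79 (mod 149), and since 23⁻¹ ≡ 13 (mod 149), t ≡ 133. Hence N ≡ 1543 + 2407·133 = 321674 (mod 358643).

321674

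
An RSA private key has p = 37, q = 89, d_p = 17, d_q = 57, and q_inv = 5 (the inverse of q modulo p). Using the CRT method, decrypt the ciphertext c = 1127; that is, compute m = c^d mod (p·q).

3084

m₁ = c^(d_p) mod p: c ≡ 17 (mod 37), and 17^17 mod 37 = 13.
m₂ = c^(d_q) mod q: c ≡ 59 (mod 89), and 59^57 mod 89 = 58.
h = q_inv·(m₁ − m₂) mod p = 5·(13 − 58) mod 37 = 34.
m = m₂ + h·q = 58 + 34·89 = 3084.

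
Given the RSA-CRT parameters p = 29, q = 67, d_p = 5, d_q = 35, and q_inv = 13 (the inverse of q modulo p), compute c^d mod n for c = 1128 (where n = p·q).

1729

m₁ = c^(d_p) mod p: c ≡ 26 (mod 29), and 26^5 mod 29 = 18.
m₂ = c^(d_q) mod q: c ≡ 56 (mod 67), and 56^35 mod 67 = 54.
h = q_inv·(m₁ − m₂) mod p = 13·(18 − 54) mod 29 = 25.
m = m₂ + h·q = 54 + 25·67 = 1729.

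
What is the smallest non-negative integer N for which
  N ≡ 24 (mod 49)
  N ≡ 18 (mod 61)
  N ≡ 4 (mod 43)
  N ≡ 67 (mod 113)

The moduli are pairwise coprime; M = 49·61·43·113 = 14523551.
M/49 = 296399; 296399 ≡ 47 (mod 49); 47·24 ≡ 1, so inverse 24.
M/61 = 238091; 238091 ≡ 8 (mod 61); 8·23 ≡ 1, so inverse 23.
M/43 = 337757; 337757 ≡ 35 (mod 43); 35·16 ≡ 1, so inverse 16.
M/113 = 128527; 128527 ≡ 46 (mod 113); 46·86 ≡ 1, so inverse 86.
N ≡ 24·296399·24 + 18·238091·23 + 4·337757·16 + 67·128527·86 = 1031484520.
1031484520 mod 14523551 = 312399.

312399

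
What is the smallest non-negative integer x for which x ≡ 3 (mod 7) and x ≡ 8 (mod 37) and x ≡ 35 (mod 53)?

The moduli are pairwise coprime; N = 7·37·53 = 13727.
N/7 = 1961; 1961 ≡ 1 (mod 7), inverse 1.
N/37 = 371; 371 ≡ 1 (mod 37), inverse 1.
N/53 = 259; 259 ≡ 47 (mod 53); 47·44 ≡ 1, so inverse 44.
x ≡ 3·1961·1 + 8·371·1 + 35·259·44 = 407711.
407711 mod 13727 = 9628.

9628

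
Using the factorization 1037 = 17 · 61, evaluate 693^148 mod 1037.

137

Mod 17: 693 ≡ 13; by Fermat, exponent reduces to 148 mod 16 = 4; 13^4 ≡ 1 (mod 17).
Mod 61: 693 ≡ 22; by Fermat, exponent reduces to 148 mod 60 = 28; 22^28 ≡ 15 (mod 61).
Combine by CRT: x ≡ 1 (mod 17), x ≡ 15 (mod 61) ⇒ x ≡ 137 (mod 1037).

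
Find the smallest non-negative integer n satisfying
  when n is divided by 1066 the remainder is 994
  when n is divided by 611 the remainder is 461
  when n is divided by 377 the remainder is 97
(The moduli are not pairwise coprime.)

Combine the congruences pairwise.
gcd(1066, 611) = 13 and 13 | (461 − 994), so the pair is consistent; merging gives n ≡ 25512 (mod 50102), where 50102 = lcm(1066, 611).
gcd(50102, 377) = 13 and 13 | (97 − 25512), so the pair is consistent; merging gives n ≡ 225920 (mod 1452958), where 1452958 = lcm(50102, 377).
The solution is unique modulo lcm(1066, 611, 377) = 1452958.

225920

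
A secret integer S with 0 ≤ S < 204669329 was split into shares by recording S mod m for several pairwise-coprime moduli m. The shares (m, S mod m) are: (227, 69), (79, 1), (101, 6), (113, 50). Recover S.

182143507

The moduli are pairwise coprime; N = 227·79·101·113 = 204669329.
N/227 = 901627; 901627 ≡ 210 (mod 227); 210·40 ≡ 1, so inverse 40.
N/79 = 2590751; 2590751 ≡ 25 (mod 79); 25·19 ≡ 1, so inverse 19.
N/101 = 2026429; 2026429 ≡ 66 (mod 101); 66·75 ≡ 1, so inverse 75.
N/113 = 1811233; 1811233 ≡ 69 (mod 113); 69·95 ≡ 1, so inverse 95.
S ≡ 69·901627·40 + 1·2590751·19 + 6·2026429·75 + 50·1811233·95 = 12052964589.
12052964589 mod 204669329 = 182143507.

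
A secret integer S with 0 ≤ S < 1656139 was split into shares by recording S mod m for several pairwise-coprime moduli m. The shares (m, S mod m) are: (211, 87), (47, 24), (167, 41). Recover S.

Combine the congruences pairwise.
From S ≡ 87 (mod 211) write S = 87 + 211t. Substituting into S ≡ 24 (mod 47) gives 211t ≡ 31 (mod 47), and since 23⁻¹ ≡ 45 (mod 47), t ≡ 32. Hence S ≡ 87 + 211·32 = 6839 (mod 9917).
From S ≡ 6839 (mod 9917) write S = 6839 + 9917t. Substituting into S ≡ 41 (mod 167) gives 9917t ≡ 49 (mod 167), and since 64⁻¹ ≡ 107 (mod 167), t ≡ 66. Hence S ≡ 6839 + 9917·66 = 661361 (mod 1656139).

661361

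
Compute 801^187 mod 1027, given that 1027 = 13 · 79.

Mod 13: 801 ≡ 8; by Fermat, exponent reduces to 187 mod 12 = 7; 8^7 ≡ 5 (mod 13).
Mod 79: 801 ≡ 11; by Fermat, exponent reduces to 187 mod 78 = 31; 11^31 ≡ 9 (mod 79).
Combine by CRT: x ≡ 5 (mod 13), x ≡ 9 (mod 79) ⇒ x ≡ 720 (mod 1027).

720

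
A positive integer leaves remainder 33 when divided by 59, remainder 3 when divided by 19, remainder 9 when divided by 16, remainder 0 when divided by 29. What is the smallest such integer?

Combine the congruences pairwise.
From m ≡ 33 (mod 59) write m = 33 + 59t. Substituting into m ≡ 3 (mod 19) gives 59t ≡ 8 (mod 19), and since 2⁻¹ ≡ 10 (mod 19), t ≡ 4. Hence m ≡ 33 + 59·4 = 269 (mod 1121).
From m ≡ 269 (mod 1121) write m = 269 + 1121t. Substituting into m ≡ 9 (mod 16) gives 1121t ≡ 12 (mod 16), and since 1⁻¹ ≡ 1 (mod 16), t ≡ 12. Hence m ≡ 269 + 1121·12 = 13721 (mod 17936).
From m ≡ 13721 (mod 17936) write m = 13721 + 17936t. Substituting into m ≡ 0 (mod 29) gives 17936t ≡ 25 (mod 29), and since 14⁻¹ ≡ 27 (mod 29), t ≡ 8. Hence m ≡ 13721 + 17936·8 = 157209 (mod 520144).

157209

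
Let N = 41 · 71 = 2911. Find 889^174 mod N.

758

Mod 41: 889 ≡ 28; by Fermat, exponent reduces to 174 mod 40 = 14; 28^14 ≡ 20 (mod 41).
Mod 71: 889 ≡ 37; by Fermat, exponent reduces to 174 mod 70 = 34; 37^34 ≡ 48 (mod 71).
Combine by CRT: x ≡ 20 (mod 41), x ≡ 48 (mod 71) ⇒ x ≡ 758 (mod 2911).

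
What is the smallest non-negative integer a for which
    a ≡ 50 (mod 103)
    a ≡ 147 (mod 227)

Combine the congruences pairwise.
From a ≡ 50 (mod 103) write a = 50 + 103t. Substituting into a ≡ 147 (mod 227) gives 103t ≡ 97 (mod 227), and since 103⁻¹ ≡ 108 (mod 227), t ≡ 34. Hence a ≡ 50 + 103·34 = 3552 (mod 23381).

3552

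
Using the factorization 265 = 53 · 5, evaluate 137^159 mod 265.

Mod 53: 137 ≡ 31; by Fermat, exponent reduces to 159 mod 52 = 3; 31^3 ≡ 5 (mod 53).
Mod 5: 137 ≡ 2; by Fermat, exponent reduces to 159 mod 4 = 3; 2^3 ≡ 3 (mod 5).
Combine by CRT: x ≡ 5 (mod 53), x ≡ 3 (mod 5) ⇒ x ≡ 58 (mod 265).

58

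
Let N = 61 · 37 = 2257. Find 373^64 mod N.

Mod 61: 373 ≡ 7; by Fermat, exponent reduces to 64 mod 60 = 4; 7^4 ≡ 22 (mod 61).
Mod 37: 373 ≡ 3; by Fermat, exponent reduces to 64 mod 36 = 28; 3^28 ≡ 34 (mod 37).
Combine by CRT: x ≡ 22 (mod 61), x ≡ 34 (mod 37) ⇒ x ≡ 1181 (mod 2257).

1181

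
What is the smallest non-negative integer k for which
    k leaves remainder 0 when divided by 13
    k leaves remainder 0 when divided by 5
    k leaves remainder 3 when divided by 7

The moduli are pairwise coprime; N = 13·5·7 = 455.
N/13 = 35; 35 ≡ 9 (mod 13); 9·3 ≡ 1, so inverse 3.
N/5 = 91; 91 ≡ 1 (mod 5), inverse 1.
N/7 = 65; 65 ≡ 2 (mod 7); 2·4 ≡ 1, so inverse 4.
k ≡ 0·35·3 + 0·91·1 + 3·65·4 = 780.
780 mod 455 = 325.

325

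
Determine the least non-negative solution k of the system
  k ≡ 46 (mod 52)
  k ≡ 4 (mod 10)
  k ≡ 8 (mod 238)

gcd(52, 10) = 2 and 2 | (4 − 46), so the pair is consistent; merging gives k ≡ 254 (mod 260), where 260 = lcm(52, 10).
gcd(260, 238) = 2 and 2 | (8 − 254), so the pair is consistent; merging gives k ≡ 25474 (mod 30940), where 30940 = lcm(260, 238).
The solution is unique modulo lcm(52, 10, 238) = 30940.

25474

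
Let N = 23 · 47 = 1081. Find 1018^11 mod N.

Mod 23: 1018 ≡ 6; 6^11 ≡ 1 (mod 23).
Mod 47: 1018 ≡ 31; 31^11 ≡ 35 (mod 47).
Combine by CRT: x ≡ 1 (mod 23), x ≡ 35 (mod 47) ⇒ x ≡ 599 (mod 1081).

599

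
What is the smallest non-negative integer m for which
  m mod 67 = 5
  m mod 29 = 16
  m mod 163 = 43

The moduli are pairwise coprime; N = 67·29·163 = 316709.
N/67 = 4727; 4727 ≡ 37 (mod 67); 37·29 ≡ 1, so inverse 29.
N/29 = 10921; 10921 ≡ 17 (mod 29); 17·12 ≡ 1, so inverse 12.
N/163 = 1943; 1943 ≡ 150 (mod 163); 150·25 ≡ 1, so inverse 25.
m ≡ 5·4727·29 + 16·10921·12 + 43·1943·25 = 4870972.
4870972 mod 316709 = 120337.

120337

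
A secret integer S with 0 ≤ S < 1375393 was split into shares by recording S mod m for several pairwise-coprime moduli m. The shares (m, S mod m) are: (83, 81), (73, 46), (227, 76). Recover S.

790490

From S ≡ 81 (mod 83) write S = 81 + 83t. Substituting into S ≡ 46 (mod 73) gives 83t ≡ 38 (mod 73), and since 10⁻¹ ≡ 22 (mod 73), t ≡ 33. Hence S ≡ 81 + 83·33 = 2820 (mod 6059).
From S ≡ 2820 (mod 6059) write S = 2820 + 6059t. Substituting into S ≡ 76 (mod 227) gives 6059t ≡ 207 (mod 227), and since 157⁻¹ ≡ 107 (mod 227), t ≡ 130. Hence S ≡ 2820 + 6059·130 = 790490 (mod 1375393).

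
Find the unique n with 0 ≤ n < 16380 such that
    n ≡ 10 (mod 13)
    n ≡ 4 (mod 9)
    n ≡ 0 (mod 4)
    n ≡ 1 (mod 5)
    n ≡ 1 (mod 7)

Combine the congruences pairwise.
From n ≡ 10 (mod 13) write n = 10 + 13t. Substituting into n ≡ 4 (mod 9) gives 13t ≡ 3 (mod 9), and since 4⁻¹ ≡ 7 (mod 9), t ≡ 3. Hence n ≡ 10 + 13·3 = 49 (mod 117).
From n ≡ 49 (mod 117) write n = 49 + 117t. Substituting into n ≡ 0 (mod 4) gives 117t ≡ 3 (mod 4), and since 1⁻¹ ≡ 1 (mod 4), t ≡ 3. Hence n ≡ 49 + 117·3 = 400 (mod 468).
From n ≡ 400 (mod 468) write n = 400 + 468t. Substituting into n ≡ 1 (mod 5) gives 468t ≡ 1 (mod 5), and since 3⁻¹ ≡ 2 (mod 5), t ≡ 2. Hence n ≡ 400 + 468·2 = 1336 (mod 2340).
From n ≡ 1336 (mod 2340) write n = 1336 + 2340t. Substituting into n ≡ 1 (mod 7) gives 2340t ≡ 2 (mod 7), and since 2⁻¹ ≡ 4 (mod 7), t ≡ 1. Hence n ≡ 1336 + 2340·1 = 3676 (mod 16380).

3676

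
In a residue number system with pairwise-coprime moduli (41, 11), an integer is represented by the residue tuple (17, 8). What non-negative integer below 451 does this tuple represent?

Combine the congruences pairwise.
From x ≡ 17 (mod 41) write x = 17 + 41t. Substituting into x ≡ 8 (mod 11) gives 41t ≡ 2 (mod 11), and since 8⁻¹ ≡ 7 (mod 11), t ≡ 3. Hence x ≡ 17 + 41·3 = 140 (mod 451).

140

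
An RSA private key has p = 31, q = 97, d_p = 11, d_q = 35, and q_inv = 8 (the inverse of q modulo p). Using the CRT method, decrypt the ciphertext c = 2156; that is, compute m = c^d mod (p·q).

1045

m₁ = c^(d_p) mod p: c ≡ 17 (mod 31), and 17^11 mod 31 = 22.
m₂ = c^(d_q) mod q: c ≡ 22 (mod 97), and 22^35 mod 97 = 75.
h = q_inv·(m₁ − m₂) mod p = 8·(22 − 75) mod 31 = 10.
m = m₂ + h·q = 75 + 10·97 = 1045.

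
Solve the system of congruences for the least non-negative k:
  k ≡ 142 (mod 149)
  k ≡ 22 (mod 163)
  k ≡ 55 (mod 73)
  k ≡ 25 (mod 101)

80311589

The moduli are pairwise coprime; N = 149·163·73·101 = 179068051.
N/149 = 1201799; 1201799 ≡ 114 (mod 149); 114·17 ≡ 1, so inverse 17.
N/163 = 1098577; 1098577 ≡ 120 (mod 163); 120·72 ≡ 1, so inverse 72.
N/73 = 2452987; 2452987 ≡ 41 (mod 73); 41·57 ≡ 1, so inverse 57.
N/101 = 1772951; 1772951 ≡ 98 (mod 101); 98·67 ≡ 1, so inverse 67.
k ≡ 142·1201799·17 + 22·1098577·72 + 55·2452987·57 + 25·1772951·67 = 15301095924.
15301095924 mod 179068051 = 80311589.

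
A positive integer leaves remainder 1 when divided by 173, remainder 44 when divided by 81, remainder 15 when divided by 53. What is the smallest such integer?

The moduli are pairwise coprime; N = 173·81·53 = 742689.
N/173 = 4293; 4293 ≡ 141 (mod 173); 141·27 ≡ 1, so inverse 27.
N/81 = 9169; 9169 ≡ 16 (mod 81); 16·76 ≡ 1, so inverse 76.
N/53 = 14013; 14013 ≡ 21 (mod 53); 21·48 ≡ 1, so inverse 48.
m ≡ 1·4293·27 + 44·9169·76 + 15·14013·48 = 40866407.
40866407 mod 742689 = 18512.

18512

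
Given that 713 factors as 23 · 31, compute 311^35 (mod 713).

Mod 23: 311 ≡ 12; by Fermat, exponent reduces to 35 mod 22 = 13; 12^13 ≡ 6 (mod 23).
Mod 31: 311 ≡ 1; by Fermat, exponent reduces to 35 mod 30 = 5; 1^5 ≡ 1 (mod 31).
Combine by CRT: x ≡ 6 (mod 23), x ≡ 1 (mod 31) ⇒ x ≡ 466 (mod 713).

466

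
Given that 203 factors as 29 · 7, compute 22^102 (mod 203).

197

Mod 29: 22 ≡ 22; by Fermat, exponent reduces to 102 mod 28 = 18; 22^18 ≡ 23 (mod 29).
Mod 7: 22 ≡ 1; since 6 | 102, by Fermat 1^102 ≡ 1 (mod 7).
Combine by CRT: x ≡ 23 (mod 29), x ≡ 1 (mod 7) ⇒ x ≡ 197 (mod 203).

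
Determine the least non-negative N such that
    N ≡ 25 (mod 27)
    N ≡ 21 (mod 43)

Combine the congruences pairwise.
From N ≡ 25 (mod 27) write N = 25 + 27t. Substituting into N ≡ 21 (mod 43) gives 27t ≡ 39 (mod 43), and since 27⁻¹ ≡ 8 (mod 43), t ≡ 11. Hence N ≡ 25 + 27·11 = 322 (mod 1161).

322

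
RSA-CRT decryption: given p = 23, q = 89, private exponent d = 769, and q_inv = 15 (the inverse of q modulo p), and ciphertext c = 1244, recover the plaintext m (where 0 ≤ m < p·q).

311

d_p = d mod (p−1) = 769 mod 22 = 21; d_q = d mod (q−1) = 65.
m₁ = c^(d_p) mod p: c ≡ 2 (mod 23), and 2^21 mod 23 = 12.
m₂ = c^(d_q) mod q: c ≡ 87 (mod 89), and 87^65 mod 89 = 44.
h = q_inv·(m₁ − m₂) mod p = 15·(12 − 44) mod 23 = 3.
m = m₂ + h·q = 44 + 3·89 = 311.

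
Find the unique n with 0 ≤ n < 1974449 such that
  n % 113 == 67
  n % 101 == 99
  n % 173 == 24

The moduli are pairwise coprime; M = 113·101·173 = 1974449.
M/113 = 17473; 17473 ≡ 71 (mod 113); 71·78 ≡ 1, so inverse 78.
M/101 = 19549; 19549 ≡ 56 (mod 101); 56·92 ≡ 1, so inverse 92.
M/173 = 11413; 11413 ≡ 168 (mod 173); 168·69 ≡ 1, so inverse 69.
n ≡ 67·17473·78 + 99·19549·92 + 24·11413·69 = 288266118.
288266118 mod 1974449 = 1971013.

1971013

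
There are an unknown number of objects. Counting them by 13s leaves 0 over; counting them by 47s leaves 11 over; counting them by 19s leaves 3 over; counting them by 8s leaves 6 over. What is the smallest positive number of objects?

From N ≡ 0 (mod 13) write N = 0 + 13t. Substituting into N ≡ 11 (mod 47) gives 13t ≡ 11 (mod 47), and since 13⁻¹ ≡ 29 (mod 47), t ≡ 37. Hence N ≡ 0 + 13·37 = 481 (mod 611).
From N ≡ 481 (mod 611) write N = 481 + 611t. Substituting into N ≡ 3 (mod 19) gives 611t ≡ 16 (mod 19), and since 3⁻¹ ≡ 13 (mod 19), t ≡ 18. Hence N ≡ 481 + 611·18 = 11479 (mod 11609).
From N ≡ 11479 (mod 11609) write N = 11479 + 11609t. Substituting into N ≡ 6 (mod 8) gives 11609t ≡ 7 (mod 8), and since 1⁻¹ ≡ 1 (mod 8), t ≡ 7. Hence N ≡ 11479 + 11609·7 = 92742 (mod 92872).

92742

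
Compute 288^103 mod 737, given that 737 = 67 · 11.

63

Mod 67: 288 ≡ 20; by Fermat, exponent reduces to 103 mod 66 = 37; 20^37 ≡ 63 (mod 67).
Mod 11: 288 ≡ 2; by Fermat, exponent reduces to 103 mod 10 = 3; 2^3 ≡ 8 (mod 11).
Combine by CRT: x ≡ 63 (mod 67), x ≡ 8 (mod 11) ⇒ x ≡ 63 (mod 737).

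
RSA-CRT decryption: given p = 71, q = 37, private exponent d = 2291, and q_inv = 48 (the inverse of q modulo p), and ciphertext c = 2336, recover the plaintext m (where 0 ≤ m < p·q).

871

d_p = d mod (p−1) = 2291 mod 70 = 51; d_q = d mod (q−1) = 23.
m₁ = c^(d_p) mod p: c ≡ 64 (mod 71), and 64^51 mod 71 = 19.
m₂ = c^(d_q) mod q: c ≡ 5 (mod 37), and 5^23 mod 37 = 20.
h = q_inv·(m₁ − m₂) mod p = 48·(19 − 20) mod 71 = 23.
m = m₂ + h·q = 20 + 23·37 = 871.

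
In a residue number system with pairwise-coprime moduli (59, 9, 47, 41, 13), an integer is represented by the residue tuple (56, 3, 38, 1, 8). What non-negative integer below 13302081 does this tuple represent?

4890153

From x ≡ 56 (mod 59) write x = 56 + 59t. Substituting into x ≡ 3 (mod 9) gives 59t ≡ 1 (mod 9), and since 5⁻¹ ≡ 2 (mod 9), t ≡ 2. Hence x ≡ 56 + 59·2 = 174 (mod 531).
From x ≡ 174 (mod 531) write x = 174 + 531t. Substituting into x ≡ 38 (mod 47) gives 531t ≡ 5 (mod 47), and since 14⁻¹ ≡ 37 (mod 47), t ≡ 44. Hence x ≡ 174 + 531·44 = 23538 (mod 24957).
From x ≡ 23538 (mod 24957) write x = 23538 + 24957t. Substituting into x ≡ 1 (mod 41) gives 24957t ≡ 38 (mod 41), and since 29⁻¹ ≡ 17 (mod 41), t ≡ 31. Hence x ≡ 23538 + 24957·31 = 797205 (mod 1023237).
From x ≡ 797205 (mod 1023237) write x = 797205 + 1023237t. Substituting into x ≡ 8 (mod 13) gives 1023237t ≡ 2 (mod 13), and since 7⁻¹ ≡ 2 (mod 13), t ≡ 4. Hence x ≡ 797205 + 1023237·4 = 4890153 (mod 13302081).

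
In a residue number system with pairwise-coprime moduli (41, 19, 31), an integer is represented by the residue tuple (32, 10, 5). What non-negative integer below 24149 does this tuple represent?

14792

Combine the congruences pairwise.
From x ≡ 32 (mod 41) write x = 32 + 41t. Substituting into x ≡ 10 (mod 19) gives 41t ≡ 16 (mod 19), and since 3⁻¹ ≡ 13 (mod 19), t ≡ 18. Hence x ≡ 32 + 41·18 = 770 (mod 779).
From x ≡ 770 (mod 779) write x = 770 + 779t. Substituting into x ≡ 5 (mod 31) gives 779t ≡ 10 (mod 31), and since 4⁻¹ ≡ 8 (mod 31), t ≡ 18. Hence x ≡ 770 + 779·18 = 14792 (mod 24149).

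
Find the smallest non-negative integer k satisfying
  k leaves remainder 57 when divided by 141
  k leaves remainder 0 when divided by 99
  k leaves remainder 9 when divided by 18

4851

gcd(141, 99) = 3 and 3 | (0 − 57), so the pair is consistent; merging gives k ≡ 198 (mod 4653), where 4653 = lcm(141, 99).
gcd(4653, 18) = 9 and 9 | (9 − 198), so the pair is consistent; merging gives k ≡ 4851 (mod 9306), where 9306 = lcm(4653, 18).
The solution is unique modulo lcm(141, 99, 18) = 9306.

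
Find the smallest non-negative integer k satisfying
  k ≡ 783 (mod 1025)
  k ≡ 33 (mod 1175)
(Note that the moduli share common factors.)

Combine the congruences pairwise.
gcd(1025, 1175) = 25 and 25 | (33 − 783), so the pair is consistent; merging gives k ≡ 5908 (mod 48175), where 48175 = lcm(1025, 1175).
The solution is unique modulo lcm(1025, 1175) = 48175.

5908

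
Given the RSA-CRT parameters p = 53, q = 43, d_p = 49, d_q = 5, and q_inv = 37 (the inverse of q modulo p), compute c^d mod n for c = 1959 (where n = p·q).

2206

m₁ = c^(d_p) mod p: c ≡ 51 (mod 53), and 51^49 mod 53 = 33.
m₂ = c^(d_q) mod q: c ≡ 24 (mod 43), and 24^5 mod 43 = 13.
h = q_inv·(m₁ − m₂) mod p = 37·(33 − 13) mod 53 = 51.
m = m₂ + h·q = 13 + 51·43 = 2206.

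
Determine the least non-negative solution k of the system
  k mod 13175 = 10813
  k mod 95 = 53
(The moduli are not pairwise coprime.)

63513

gcd(13175, 95) = 5 and 5 | (53 − 10813), so the pair is consistent; merging gives k ≡ 63513 (mod 250325), where 250325 = lcm(13175, 95).
The solution is unique modulo lcm(13175, 95) = 250325.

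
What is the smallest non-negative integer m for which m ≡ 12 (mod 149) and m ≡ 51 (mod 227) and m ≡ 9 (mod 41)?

From m ≡ 12 (mod 149) write m = 12 + 149t. Substituting into m ≡ 51 (mod 227) gives 149t ≡ 39 (mod 227), and since 149⁻¹ ≡ 32 (mod 227), t ≡ 113. Hence m ≡ 12 + 149·113 = 16849 (mod 33823).
From m ≡ 16849 (mod 33823) write m = 16849 + 33823t. Substituting into m ≡ 9 (mod 41) gives 33823t ≡ 11 (mod 41), and since 39⁻¹ ≡ 20 (mod 41), t ≡ 15. Hence m ≡ 16849 + 33823·15 = 524194 (mod 1386743).

524194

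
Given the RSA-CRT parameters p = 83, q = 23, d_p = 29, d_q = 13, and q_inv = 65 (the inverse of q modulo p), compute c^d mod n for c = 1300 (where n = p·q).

1087

m₁ = c^(d_p) mod p: c ≡ 55 (mod 83), and 55^29 mod 83 = 8.
m₂ = c^(d_q) mod q: c ≡ 12 (mod 23), and 12^13 mod 23 = 6.
h = q_inv·(m₁ − m₂) mod p = 65·(8 − 6) mod 83 = 47.
m = m₂ + h·q = 6 + 47·23 = 1087.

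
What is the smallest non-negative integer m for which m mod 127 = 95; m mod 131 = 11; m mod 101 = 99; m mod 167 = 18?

247694418

From m ≡ 95 (mod 127) write m = 95 + 127t. Substituting into m ≡ 11 (mod 131) gives 127t ≡ 47 (mod 131), and since 127⁻¹ ≡ 98 (mod 131), t ≡ 21. Hence m ≡ 95 + 127·21 = 2762 (mod 16637).
From m ≡ 2762 (mod 16637) write m = 2762 + 16637t. Substituting into m ≡ 99 (mod 101) gives 16637t ≡ 64 (mod 101), and since 73⁻¹ ≡ 18 (mod 101), t ≡ 41. Hence m ≡ 2762 + 16637·41 = 684879 (mod 1680337).
From m ≡ 684879 (mod 1680337) write m = 684879 + 1680337t. Substituting into m ≡ 18 (mod 167) gives 1680337t ≡ 6 (mod 167), and since 150⁻¹ ≡ 108 (mod 167), t ≡ 147. Hence m ≡ 684879 + 1680337·147 = 247694418 (mod 280616279).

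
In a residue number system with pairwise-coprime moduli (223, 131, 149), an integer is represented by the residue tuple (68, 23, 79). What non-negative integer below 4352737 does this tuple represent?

From x ≡ 68 (mod 223) write x = 68 + 223t. Substituting into x ≡ 23 (mod 131) gives 223t ≡ 86 (mod 131), and since 92⁻¹ ≡ 47 (mod 131), t ≡ 112. Hence x ≡ 68 + 223·112 = 25044 (mod 29213).
From x ≡ 25044 (mod 29213) write x = 25044 + 29213t. Substituting into x ≡ 79 (mod 149) gives 29213t ≡ 67 (mod 149), and since 9⁻¹ ≡ 116 (mod 149), t ≡ 24. Hence x ≡ 25044 + 29213·24 = 726156 (mod 4352737).

726156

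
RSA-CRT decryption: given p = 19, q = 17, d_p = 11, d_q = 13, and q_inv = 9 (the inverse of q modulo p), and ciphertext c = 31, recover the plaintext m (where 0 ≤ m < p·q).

141

m₁ = c^(d_p) mod p: c ≡ 12 (mod 19), and 12^11 mod 19 = 8.
m₂ = c^(d_q) mod q: c ≡ 14 (mod 17), and 14^13 mod 17 = 5.
h = q_inv·(m₁ − m₂) mod p = 9·(8 − 5) mod 19 = 8.
m = m₂ + h·q = 5 + 8·17 = 141.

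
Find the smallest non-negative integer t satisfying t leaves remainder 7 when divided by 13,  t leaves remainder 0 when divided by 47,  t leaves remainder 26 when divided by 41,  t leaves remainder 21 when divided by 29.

54802

The moduli are pairwise coprime; N = 13·47·41·29 = 726479.
N/13 = 55883; 55883 ≡ 9 (mod 13); 9·3 ≡ 1, so inverse 3.
N/47 = 15457; 15457 ≡ 41 (mod 47); 41·39 ≡ 1, so inverse 39.
N/41 = 17719; 17719 ≡ 7 (mod 41); 7·6 ≡ 1, so inverse 6.
N/29 = 25051; 25051 ≡ 24 (mod 29); 24·23 ≡ 1, so inverse 23.
t ≡ 7·55883·3 + 0·15457·39 + 26·17719·6 + 21·25051·23 = 16037340.
16037340 mod 726479 = 54802.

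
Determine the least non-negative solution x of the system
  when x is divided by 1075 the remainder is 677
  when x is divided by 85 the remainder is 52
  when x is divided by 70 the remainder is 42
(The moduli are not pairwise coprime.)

Combine the congruences pairwise.
gcd(1075, 85) = 5 and 5 | (52 − 677), so the pair is consistent; merging gives x ≡ 1752 (mod 18275), where 18275 = lcm(1075, 85).
gcd(18275, 70) = 5 and 5 | (42 − 1752), so the pair is consistent; merging gives x ≡ 147952 (mod 255850), where 255850 = lcm(18275, 70).
The solution is unique modulo lcm(1075, 85, 70) = 255850.

147952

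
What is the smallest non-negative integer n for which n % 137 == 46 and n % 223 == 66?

Combine the congruences pairwise.
From n ≡ 46 (mod 137) write n = 46 + 137t. Substituting into n ≡ 66 (mod 223) gives 137t ≡ 20 (mod 223), and since 137⁻¹ ≡ 70 (mod 223), t ≡ 62. Hence n ≡ 46 + 137·62 = 8540 (mod 30551).

8540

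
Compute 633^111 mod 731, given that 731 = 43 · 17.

64

Mod 43: 633 ≡ 31; by Fermat, exponent reduces to 111 mod 42 = 27; 31^27 ≡ 21 (mod 43).
Mod 17: 633 ≡ 4; by Fermat, exponent reduces to 111 mod 16 = 15; 4^15 ≡ 13 (mod 17).
Combine by CRT: x ≡ 21 (mod 43), x ≡ 13 (mod 17) ⇒ x ≡ 64 (mod 731).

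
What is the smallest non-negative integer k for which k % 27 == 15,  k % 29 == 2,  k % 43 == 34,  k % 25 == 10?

Combine the congruences pairwise.
From k ≡ 15 (mod 27) write k = 15 + 27t. Substituting into k ≡ 2 (mod 29) gives 27t ≡ 16 (mod 29), and since 27⁻¹ ≡ 14 (mod 29), t ≡ 21. Hence k ≡ 15 + 27·21 = 582 (mod 783).
From k ≡ 582 (mod 783) write k = 582 + 783t. Substituting into k ≡ 34 (mod 43) gives 783t ≡ 11 (mod 43), and since 9⁻¹ ≡ 24 (mod 43), t ≡ 6. Hence k ≡ 582 + 783·6 = 5280 (mod 33669).
From k ≡ 5280 (mod 33669) write k = 5280 + 33669t. Substituting into k ≡ 10 (mod 25) gives 33669t ≡ 5 (mod 25), and since 19⁻¹ ≡ 4 (mod 25), t ≡ 20. Hence k ≡ 5280 + 33669·20 = 678660 (mod 841725).

678660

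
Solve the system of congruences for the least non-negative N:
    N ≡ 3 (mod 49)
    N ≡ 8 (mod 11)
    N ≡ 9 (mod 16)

8137

The moduli are pairwise coprime; M = 49·11·16 = 8624.
M/49 = 176; 176 ≡ 29 (mod 49); 29·22 ≡ 1, so inverse 22.
M/11 = 784; 784 ≡ 3 (mod 11); 3·4 ≡ 1, so inverse 4.
M/16 = 539; 539 ≡ 11 (mod 16); 11·3 ≡ 1, so inverse 3.
N ≡ 3·176·22 + 8·784·4 + 9·539·3 = 51257.
51257 mod 8624 = 8137.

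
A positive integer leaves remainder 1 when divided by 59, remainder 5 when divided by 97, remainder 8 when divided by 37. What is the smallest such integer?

137648

The moduli are pairwise coprime; M = 59·97·37 = 211751.
M/59 = 3589; 3589 ≡ 49 (mod 59); 49·53 ≡ 1, so inverse 53.
M/97 = 2183; 2183 ≡ 49 (mod 97); 49·2 ≡ 1, so inverse 2.
M/37 = 5723; 5723 ≡ 25 (mod 37); 25·3 ≡ 1, so inverse 3.
N ≡ 1·3589·53 + 5·2183·2 + 8·5723·3 = 349399.
349399 mod 211751 = 137648.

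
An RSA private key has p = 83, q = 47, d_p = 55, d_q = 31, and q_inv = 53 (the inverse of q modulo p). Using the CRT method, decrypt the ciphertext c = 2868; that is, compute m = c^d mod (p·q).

m₁ = c^(d_p) mod p: c ≡ 46 (mod 83), and 46^55 mod 83 = 24.
m₂ = c^(d_q) mod q: c ≡ 1 (mod 47), and 1^31 mod 47 = 1.
h = q_inv·(m₁ − m₂) mod p = 53·(24 − 1) mod 83 = 57.
m = m₂ + h·q = 1 + 57·47 = 2680.

2680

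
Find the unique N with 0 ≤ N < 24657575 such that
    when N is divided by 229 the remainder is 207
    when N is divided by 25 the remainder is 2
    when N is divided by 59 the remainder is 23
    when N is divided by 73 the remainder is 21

5148127

Combine the congruences pairwise.
From N ≡ 207 (mod 229) write N = 207 + 229t. Substituting into N ≡ 2 (mod 25) gives 229t ≡ 20 (mod 25), and since 4⁻¹ ≡ 19 (mod 25), t ≡ 5. Hence N ≡ 207 + 229·5 = 1352 (mod 5725).
From N ≡ 1352 (mod 5725) write N = 1352 + 5725t. Substituting into N ≡ 23 (mod 59) gives 5725t ≡ 28 (mod 59), and since 2⁻¹ ≡ 30 (mod 59), t ≡ 14. Hence N ≡ 1352 + 5725·14 = 81502 (mod 337775).
From N ≡ 81502 (mod 337775) write N = 81502 + 337775t. Substituting into N ≡ 21 (mod 73) gives 337775t ≡ 60 (mod 73), and since 4⁻¹ ≡ 55 (mod 73), t ≡ 15. Hence N ≡ 81502 + 337775·15 = 5148127 (mod 24657575).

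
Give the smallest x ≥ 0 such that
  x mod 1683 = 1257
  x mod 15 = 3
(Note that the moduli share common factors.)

4623

gcd(1683, 15) = 3 and 3 | (3 − 1257), so the pair is consistent; merging gives x ≡ 4623 (mod 8415), where 8415 = lcm(1683, 15).
The solution is unique modulo lcm(1683, 15) = 8415.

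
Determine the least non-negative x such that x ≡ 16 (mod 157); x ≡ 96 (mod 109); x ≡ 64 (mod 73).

From x ≡ 16 (mod 157) write x = 16 + 157t. Substituting into x ≡ 96 (mod 109) gives 157t ≡ 80 (mod 109), and since 48⁻¹ ≡ 25 (mod 109), t ≡ 38. Hence x ≡ 16 + 157·38 = 5982 (mod 17113).
From x ≡ 5982 (mod 17113) write x = 5982 + 17113t. Substituting into x ≡ 64 (mod 73) gives 17113t ≡ 68 (mod 73), and since 31⁻¹ ≡ 33 (mod 73), t ≡ 54. Hence x ≡ 5982 + 17113·54 = 930084 (mod 1249249).

930084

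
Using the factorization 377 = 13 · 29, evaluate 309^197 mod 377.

251

Mod 13: 309 ≡ 10; by Fermat, exponent reduces to 197 mod 12 = 5; 10^5 ≡ 4 (mod 13).
Mod 29: 309 ≡ 19; by Fermat, exponent reduces to 197 mod 28 = 1; 19^1 ≡ 19 (mod 29).
Combine by CRT: x ≡ 4 (mod 13), x ≡ 19 (mod 29) ⇒ x ≡ 251 (mod 377).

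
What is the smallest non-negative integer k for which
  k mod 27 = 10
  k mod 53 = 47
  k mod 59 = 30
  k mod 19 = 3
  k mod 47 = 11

43221070

The moduli are pairwise coprime; N = 27·53·59·19·47 = 75395097.
N/27 = 2792411; 2792411 ≡ 17 (mod 27); 17·8 ≡ 1, so inverse 8.
N/53 = 1422549; 1422549 ≡ 29 (mod 53); 29·11 ≡ 1, so inverse 11.
N/59 = 1277883; 1277883 ≡ 2 (mod 59); 2·30 ≡ 1, so inverse 30.
N/19 = 3968163; 3968163 ≡ 13 (mod 19); 13·3 ≡ 1, so inverse 3.
N/47 = 1604151; 1604151 ≡ 41 (mod 47); 41·39 ≡ 1, so inverse 39.
k ≡ 10·2792411·8 + 47·1422549·11 + 30·1277883·30 + 3·3968163·3 + 11·1604151·39 = 2832839659.
2832839659 mod 75395097 = 43221070.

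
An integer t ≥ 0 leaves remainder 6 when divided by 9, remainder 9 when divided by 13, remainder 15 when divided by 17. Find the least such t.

The moduli are pairwise coprime; N = 9·13·17 = 1989.
N/9 = 221; 221 ≡ 5 (mod 9); 5·2 ≡ 1, so inverse 2.
N/13 = 153; 153 ≡ 10 (mod 13); 10·4 ≡ 1, so inverse 4.
N/17 = 117; 117 ≡ 15 (mod 17); 15·8 ≡ 1, so inverse 8.
t ≡ 6·221·2 + 9·153·4 + 15·117·8 = 22200.
22200 mod 1989 = 321.

321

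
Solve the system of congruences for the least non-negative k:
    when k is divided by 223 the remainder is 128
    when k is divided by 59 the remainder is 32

4811

Combine the congruences pairwise.
From k ≡ 128 (mod 223) write k = 128 + 223t. Substituting into k ≡ 32 (mod 59) gives 223t ≡ 22 (mod 59), and since 46⁻¹ ≡ 9 (mod 59), t ≡ 21. Hence k ≡ 128 + 223·21 = 4811 (mod 13157).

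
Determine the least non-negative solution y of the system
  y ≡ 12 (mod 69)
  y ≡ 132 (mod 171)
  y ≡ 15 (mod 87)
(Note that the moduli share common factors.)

gcd(69, 171) = 3 and 3 | (132 − 12), so the pair is consistent; merging gives y ≡ 2013 (mod 3933), where 3933 = lcm(69, 171).
gcd(3933, 87) = 3 and 3 | (15 − 2013), so the pair is consistent; merging gives y ≡ 21678 (mod 114057), where 114057 = lcm(3933, 87).
The solution is unique modulo lcm(69, 171, 87) = 114057.

21678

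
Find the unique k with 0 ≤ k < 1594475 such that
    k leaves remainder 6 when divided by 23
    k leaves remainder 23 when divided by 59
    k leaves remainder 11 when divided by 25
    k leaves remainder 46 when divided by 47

The moduli are pairwise coprime; N = 23·59·25·47 = 1594475.
N/23 = 69325; 69325 ≡ 3 (mod 23); 3·8 ≡ 1, so inverse 8.
N/59 = 27025; 27025 ≡ 3 (mod 59); 3·20 ≡ 1, so inverse 20.
N/25 = 63779; 63779 ≡ 4 (mod 25); 4·19 ≡ 1, so inverse 19.
N/47 = 33925; 33925 ≡ 38 (mod 47); 38·26 ≡ 1, so inverse 26.
k ≡ 6·69325·8 + 23·27025·20 + 11·63779·19 + 46·33925·26 = 69663211.
69663211 mod 1594475 = 1100786.

1100786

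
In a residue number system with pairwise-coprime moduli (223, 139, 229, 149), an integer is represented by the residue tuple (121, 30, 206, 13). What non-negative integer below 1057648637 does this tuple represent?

The moduli are pairwise coprime; N = 223·139·229·149 = 1057648637.
N/223 = 4742819; 4742819 ≡ 55 (mod 223); 55·73 ≡ 1, so inverse 73.
N/139 = 7608983; 7608983 ≡ 123 (mod 139); 123·26 ≡ 1, so inverse 26.
N/229 = 4618553; 4618553 ≡ 81 (mod 229); 81·82 ≡ 1, so inverse 82.
N/149 = 7098313; 7098313 ≡ 102 (mod 149); 102·19 ≡ 1, so inverse 19.
x ≡ 121·4742819·73 + 30·7608983·26 + 206·4618553·82 + 13·7098313·19 = 127598207554.
127598207554 mod 1057648637 = 680371114.

680371114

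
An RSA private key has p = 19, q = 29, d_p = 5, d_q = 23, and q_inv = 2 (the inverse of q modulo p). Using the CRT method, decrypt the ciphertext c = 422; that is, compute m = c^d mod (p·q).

m₁ = c^(d_p) mod p: c ≡ 4 (mod 19), and 4^5 mod 19 = 17.
m₂ = c^(d_q) mod q: c ≡ 16 (mod 29), and 16^23 mod 29 = 24.
h = q_inv·(m₁ − m₂) mod p = 2·(17 − 24) mod 19 = 5.
m = m₂ + h·q = 24 + 5·29 = 169.

169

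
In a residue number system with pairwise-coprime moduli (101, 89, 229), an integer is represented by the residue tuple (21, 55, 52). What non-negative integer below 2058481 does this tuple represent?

The moduli are pairwise coprime; N = 101·89·229 = 2058481.
N/101 = 20381; 20381 ≡ 80 (mod 101); 80·24 ≡ 1, so inverse 24.
N/89 = 23129; 23129 ≡ 78 (mod 89); 78·8 ≡ 1, so inverse 8.
N/229 = 8989; 8989 ≡ 58 (mod 229); 58·154 ≡ 1, so inverse 154.
x ≡ 21·20381·24 + 55·23129·8 + 52·8989·154 = 92432696.
92432696 mod 2058481 = 1859532.

1859532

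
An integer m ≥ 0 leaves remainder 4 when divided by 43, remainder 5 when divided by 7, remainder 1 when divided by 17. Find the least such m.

4863

From m ≡ 4 (mod 43) write m = 4 + 43t. Substituting into m ≡ 5 (mod 7) gives 43t ≡ 1 (mod 7), and since 1⁻¹ ≡ 1 (mod 7), t ≡ 1. Hence m ≡ 4 + 43·1 = 47 (mod 301).
From m ≡ 47 (mod 301) write m = 47 + 301t. Substituting into m ≡ 1 (mod 17) gives 301t ≡ 5 (mod 17), and since 12⁻¹ ≡ 10 (mod 17), t ≡ 16. Hence m ≡ 47 + 301·16 = 4863 (mod 5117).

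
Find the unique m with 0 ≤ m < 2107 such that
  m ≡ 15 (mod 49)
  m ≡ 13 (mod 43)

701

From m ≡ 15 (mod 49) write m = 15 + 49t. Substituting into m ≡ 13 (mod 43) gives 49t ≡ 41 (mod 43), and since 6⁻¹ ≡ 36 (mod 43), t ≡ 14. Hence m ≡ 15 + 49·14 = 701 (mod 2107).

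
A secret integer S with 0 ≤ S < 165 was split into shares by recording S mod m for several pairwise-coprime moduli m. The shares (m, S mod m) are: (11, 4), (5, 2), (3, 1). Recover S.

Combine the congruences pairwise.
From S ≡ 4 (mod 11) write S = 4 + 11t. Substituting into S ≡ 2 (mod 5) gives 11t ≡ 3 (mod 5), and since 1⁻¹ ≡ 1 (mod 5), t ≡ 3. Hence S ≡ 4 + 11·3 = 37 (mod 55).
From S ≡ 37 (mod 55) write S = 37 + 55t. Substituting into S ≡ 1 (mod 3) gives 55t ≡ 0 (mod 3), and since 1⁻¹ ≡ 1 (mod 3), t ≡ 0. Hence S ≡ 37 + 55·0 = 37 (mod 165).

37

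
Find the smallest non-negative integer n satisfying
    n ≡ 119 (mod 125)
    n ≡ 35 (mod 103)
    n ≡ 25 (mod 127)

The moduli are pairwise coprime; M = 125·103·127 = 1635125.
M/125 = 13081; 13081 ≡ 81 (mod 125); 81·71 ≡ 1, so inverse 71.
M/103 = 15875; 15875 ≡ 13 (mod 103); 13·8 ≡ 1, so inverse 8.
M/127 = 12875; 12875 ≡ 48 (mod 127); 48·45 ≡ 1, so inverse 45.
n ≡ 119·13081·71 + 35·15875·8 + 25·12875·45 = 129450744.
129450744 mod 1635125 = 275869.

275869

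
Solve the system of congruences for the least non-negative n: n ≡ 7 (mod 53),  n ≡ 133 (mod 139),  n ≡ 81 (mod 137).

110777

From n ≡ 7 (mod 53) write n = 7 + 53t. Substituting into n ≡ 133 (mod 139) gives 53t ≡ 126 (mod 139), and since 53⁻¹ ≡ 21 (mod 139), t ≡ 5. Hence n ≡ 7 + 53·5 = 272 (mod 7367).
From n ≡ 272 (mod 7367) write n = 272 + 7367t. Substituting into n ≡ 81 (mod 137) gives 7367t ≡ 83 (mod 137), and since 106⁻¹ ≡ 53 (mod 137), t ≡ 15. Hence n ≡ 272 + 7367·15 = 110777 (mod 1009279).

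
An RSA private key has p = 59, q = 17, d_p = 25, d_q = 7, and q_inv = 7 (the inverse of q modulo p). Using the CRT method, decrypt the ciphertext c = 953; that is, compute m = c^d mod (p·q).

477

m₁ = c^(d_p) mod p: c ≡ 9 (mod 59), and 9^25 mod 59 = 5.
m₂ = c^(d_q) mod q: c ≡ 1 (mod 17), and 1^7 mod 17 = 1.
h = q_inv·(m₁ − m₂) mod p = 7·(5 − 1) mod 59 = 28.
m = m₂ + h·q = 1 + 28·17 = 477.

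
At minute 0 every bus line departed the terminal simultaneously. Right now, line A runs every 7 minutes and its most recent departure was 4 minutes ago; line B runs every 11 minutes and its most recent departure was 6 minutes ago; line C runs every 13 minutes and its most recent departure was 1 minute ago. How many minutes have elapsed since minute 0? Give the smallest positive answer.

The moduli are pairwise coprime; N = 7·11·13 = 1001.
N/7 = 143; 143 ≡ 3 (mod 7); 3·5 ≡ 1, so inverse 5.
N/11 = 91; 91 ≡ 3 (mod 11); 3·4 ≡ 1, so inverse 4.
N/13 = 77; 77 ≡ 12 (mod 13); 12·12 ≡ 1, so inverse 12.
t ≡ 4·143·5 + 6·91·4 + 1·77·12 = 5968.
5968 mod 1001 = 963.

963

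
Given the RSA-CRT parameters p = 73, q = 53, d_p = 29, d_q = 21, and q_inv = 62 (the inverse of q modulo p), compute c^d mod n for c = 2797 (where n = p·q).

194

m₁ = c^(d_p) mod p: c ≡ 23 (mod 73), and 23^29 mod 73 = 48.
m₂ = c^(d_q) mod q: c ≡ 41 (mod 53), and 41^21 mod 53 = 35.
h = q_inv·(m₁ − m₂) mod p = 62·(48 − 35) mod 73 = 3.
m = m₂ + h·q = 35 + 3·53 = 194.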